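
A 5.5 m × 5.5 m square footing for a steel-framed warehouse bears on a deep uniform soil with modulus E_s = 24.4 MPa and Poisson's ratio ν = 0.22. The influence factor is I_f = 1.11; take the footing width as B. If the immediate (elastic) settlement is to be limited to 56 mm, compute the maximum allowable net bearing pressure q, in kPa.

q ≈ 235 kPa

E_s = 24.4 MPa = 24400 kPa.
S_e = q·B·(1−ν²)/E_s · I_f  ⇒  q = S_e·E_s / (B·(1−ν²)·I_f).
q = 0.056 × 24400 / (5.5 × 0.9516 × 1.11) = 235.2 kPa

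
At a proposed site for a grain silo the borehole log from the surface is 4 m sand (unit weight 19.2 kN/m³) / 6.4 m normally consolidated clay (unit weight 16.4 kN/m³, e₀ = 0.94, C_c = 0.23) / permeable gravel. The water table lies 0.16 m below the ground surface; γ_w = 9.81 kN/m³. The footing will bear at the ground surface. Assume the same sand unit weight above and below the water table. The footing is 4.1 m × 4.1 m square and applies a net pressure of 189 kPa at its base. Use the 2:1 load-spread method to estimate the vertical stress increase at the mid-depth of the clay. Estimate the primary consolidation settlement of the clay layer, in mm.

S_c ≈ 114 mm

Mid-depth of clay below the ground surface: z = 4 + 6.4/2 = 7.2 m.
Total vertical stress at mid-clay: σ_v = 19.2×4 + 16.4×3.2 = 129.28 kPa.
Pore pressure: u = 9.81×(7.2 − 0.16) = 69.062 kPa.
Initial effective stress: σ'_0 = σ_v − u = 129.28 − 69.062 = 60.218 kPa.
Stress increase at mid-clay by the 2:1 spreading method:
Δσ = qBL/((B+z)(L+z)) = 189×4.1×4.1/((4.1+7.2)(4.1+7.2)) = 24.881 kPa
Final effective stress: σ'_f = σ'_0 + Δσ = 60.218 + 24.881 = 85.099 kPa.
Normally consolidated clay, so the full stress increment lies on the virgin compression line:
S_c = C_c·H/(1+e₀)·log₁₀(σ'_f/σ'_0) = 0.23×6.4/(1+0.94)×log₁₀(85.099/60.218)
    = 0.75876 × 0.1502 = 0.114 m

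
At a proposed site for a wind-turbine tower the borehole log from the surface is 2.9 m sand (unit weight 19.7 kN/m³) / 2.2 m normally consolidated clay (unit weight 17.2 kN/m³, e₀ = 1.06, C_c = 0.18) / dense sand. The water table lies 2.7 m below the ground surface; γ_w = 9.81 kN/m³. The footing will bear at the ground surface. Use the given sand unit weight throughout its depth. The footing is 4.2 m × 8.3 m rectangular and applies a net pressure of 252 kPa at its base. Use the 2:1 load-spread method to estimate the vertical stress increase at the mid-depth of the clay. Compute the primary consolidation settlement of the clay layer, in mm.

S_c ≈ 72.2 mm

Mid-depth of clay below the ground surface: z = 2.9 + 2.2/2 = 4 m.
Total vertical stress at mid-clay: σ_v = 19.7×2.9 + 17.2×1.1 = 76.05 kPa.
Pore pressure: u = 9.81×(4 − 2.7) = 12.753 kPa.
Initial effective stress: σ'_0 = σ_v − u = 76.05 − 12.753 = 63.297 kPa.
Stress increase at mid-clay by the 2:1 spreading method:
Δσ = qBL/((B+z)(L+z)) = 252×4.2×8.3/((4.2+4)(8.3+4)) = 87.098 kPa
Final effective stress: σ'_f = σ'_0 + Δσ = 63.297 + 87.098 = 150.39 kPa.
Normally consolidated clay, so the full stress increment lies on the virgin compression line:
S_c = C_c·H/(1+e₀)·log₁₀(σ'_f/σ'_0) = 0.18×2.2/(1+1.06)×log₁₀(150.39/63.297)
    = 0.19223 × 0.37584 = 0.07225 m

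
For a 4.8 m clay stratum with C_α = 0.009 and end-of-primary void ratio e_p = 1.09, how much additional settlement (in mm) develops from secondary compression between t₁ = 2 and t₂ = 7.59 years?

Secondary compression: S_s = C_α·H/(1+e_p)·log₁₀(t₂/t₁)
S_s = 0.009×4.8/(1+1.09)×log₁₀(7.59/2)
    = 0.02067 × 0.5792 = 0.01197 m

S_s ≈ 12 mm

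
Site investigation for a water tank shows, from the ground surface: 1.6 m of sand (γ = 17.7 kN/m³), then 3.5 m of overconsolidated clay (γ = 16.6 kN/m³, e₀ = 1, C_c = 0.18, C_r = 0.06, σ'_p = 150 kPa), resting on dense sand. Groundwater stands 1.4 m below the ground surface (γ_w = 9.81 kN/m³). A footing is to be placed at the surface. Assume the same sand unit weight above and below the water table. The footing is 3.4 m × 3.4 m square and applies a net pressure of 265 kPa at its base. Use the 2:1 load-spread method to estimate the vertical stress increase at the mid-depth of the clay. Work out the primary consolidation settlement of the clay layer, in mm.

S_c ≈ 46.3 mm

Mid-depth of clay below the ground surface: z = 1.6 + 3.5/2 = 3.35 m.
Total vertical stress at mid-clay: σ_v = 17.7×1.6 + 16.6×1.75 = 57.37 kPa.
Pore pressure: u = 9.81×(3.35 − 1.4) = 19.13 kPa.
Initial effective stress: σ'_0 = σ_v − u = 57.37 − 19.13 = 38.24 kPa.
Stress increase at mid-clay by the 2:1 spreading method:
Δσ = qBL/((B+z)(L+z)) = 265×3.4×3.4/((3.4+3.35)(3.4+3.35)) = 67.235 kPa
Final effective stress: σ'_f = 38.24 + 67.235 = 105.47 kPa.
σ'_f = 105.47 ≤ σ'_p = 150 kPa, so the clay remains overconsolidated and only the recompression index applies:
S_c = C_r·H/(1+e₀)·log₁₀(σ'_f/σ'_0) = 0.06×3.5/2×log₁₀(105.47/38.24)
    = 0.105 × 0.44061 = 0.04626 m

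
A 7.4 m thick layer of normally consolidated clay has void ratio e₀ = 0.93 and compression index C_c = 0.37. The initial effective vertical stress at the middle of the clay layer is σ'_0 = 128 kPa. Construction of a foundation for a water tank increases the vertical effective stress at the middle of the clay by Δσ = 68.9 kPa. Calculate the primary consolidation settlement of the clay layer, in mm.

S_c ≈ 265 mm

Final effective stress: σ'_f = σ'_0 + Δσ = 128 + 68.9 = 196.9 kPa.
Normally consolidated clay, so the full stress increment lies on the virgin compression line:
S_c = C_c·H/(1+e₀)·log₁₀(σ'_f/σ'_0) = 0.37×7.4/(1+0.93)×log₁₀(196.9/128)
    = 1.4187 × 0.18704 = 0.2654 m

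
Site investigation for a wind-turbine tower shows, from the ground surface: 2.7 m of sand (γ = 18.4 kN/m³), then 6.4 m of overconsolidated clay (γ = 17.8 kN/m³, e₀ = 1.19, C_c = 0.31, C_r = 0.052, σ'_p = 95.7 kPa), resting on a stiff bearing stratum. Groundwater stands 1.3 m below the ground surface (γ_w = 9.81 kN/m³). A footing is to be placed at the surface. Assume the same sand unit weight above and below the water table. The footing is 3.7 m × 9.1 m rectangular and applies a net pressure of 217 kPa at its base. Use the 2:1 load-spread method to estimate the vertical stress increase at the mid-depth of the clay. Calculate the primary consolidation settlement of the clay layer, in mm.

S_c ≈ 91.9 mm

Mid-depth of clay below the ground surface: z = 2.7 + 6.4/2 = 5.9 m.
Total vertical stress at mid-clay: σ_v = 18.4×2.7 + 17.8×3.2 = 106.64 kPa.
Pore pressure: u = 9.81×(5.9 − 1.3) = 45.126 kPa.
Initial effective stress: σ'_0 = σ_v − u = 106.64 − 45.126 = 61.514 kPa.
Stress increase at mid-clay by the 2:1 spreading method:
Δσ = qBL/((B+z)(L+z)) = 217×3.7×9.1/((3.7+5.9)(9.1+5.9)) = 50.739 kPa
Final effective stress: σ'_f = 61.514 + 50.739 = 112.25 kPa.
σ'_f = 112.25 > σ'_p = 95.7 kPa, so the stress path crosses the preconsolidation pressure — recompression up to σ'_p, then virgin compression beyond:
S_c = H/(1+e₀)·[C_r·log₁₀(σ'_p/σ'_0) + C_c·log₁₀(σ'_f/σ'_p)]
    = 6.4/2.19 × [0.052×log₁₀(95.7/61.514) + 0.31×log₁₀(112.25/95.7)]
    = 2.9224 × [0.0099808 + 0.021475] = 0.09193 m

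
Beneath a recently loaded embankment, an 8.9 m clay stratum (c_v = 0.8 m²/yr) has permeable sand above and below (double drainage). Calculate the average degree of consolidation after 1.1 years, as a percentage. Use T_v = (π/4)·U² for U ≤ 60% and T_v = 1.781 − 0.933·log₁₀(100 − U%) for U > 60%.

U ≈ 23.8 %

Drainage path length: H_d = H/2 = 4.45 m (double drainage).
T_v = c_v·t/H_d² = 0.8×1.1/4.45² = 0.044439.
T_v = 0.044439 corresponds to the U ≤ 60% branch:
U = √(4T_v/π) = 0.2379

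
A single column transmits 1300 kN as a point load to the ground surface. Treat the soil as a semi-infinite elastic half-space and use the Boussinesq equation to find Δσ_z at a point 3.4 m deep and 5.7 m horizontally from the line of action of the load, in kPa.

Boussinesq vertical stress below a point load on an elastic half-space:
Δσ_z = 3P/(2πz²) · [1 + (r/z)²]^(−5/2)
r/z = 5.7/3.4 = 1.6765; [1+(r/z)²]^(−5/2) = 0.03528.
Δσ_z = 3×1300/(2π×3.4²) × 0.03528 = 53.694 × 0.03528 = 1.894 kPa

Δσ_z ≈ 1.89 kPa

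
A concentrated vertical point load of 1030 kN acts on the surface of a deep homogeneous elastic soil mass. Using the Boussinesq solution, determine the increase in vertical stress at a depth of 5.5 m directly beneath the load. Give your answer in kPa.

Δσ_z ≈ 16.3 kPa

Boussinesq vertical stress below a point load on an elastic half-space:
Δσ_z = 3P/(2πz²) · [1 + (r/z)²]^(−5/2)
r/z = 0/5.5 = 0; [1+(r/z)²]^(−5/2) = 1.
Δσ_z = 3×1030/(2π×5.5²) × 1 = 16.257 × 1 = 16.26 kPa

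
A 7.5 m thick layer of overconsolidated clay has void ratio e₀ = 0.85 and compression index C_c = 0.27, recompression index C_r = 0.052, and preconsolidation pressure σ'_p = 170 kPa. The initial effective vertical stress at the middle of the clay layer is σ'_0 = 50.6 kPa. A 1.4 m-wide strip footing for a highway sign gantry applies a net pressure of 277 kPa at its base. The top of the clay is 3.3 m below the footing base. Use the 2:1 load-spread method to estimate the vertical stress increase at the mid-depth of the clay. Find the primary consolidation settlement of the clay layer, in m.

Mid-depth of clay below the footing base: z = 3.3 + 7.5/2 = 7.05 m.
Stress increase at mid-clay by the 2:1 spreading method:
Δσ = qB/(B+z) = 277×1.4/(1.4+7.05) = 45.893 kPa
Final effective stress: σ'_f = 50.6 + 45.893 = 96.493 kPa.
σ'_f = 96.493 ≤ σ'_p = 170 kPa, so the clay remains overconsolidated and only the recompression index applies:
S_c = C_r·H/(1+e₀)·log₁₀(σ'_f/σ'_0) = 0.052×7.5/1.85×log₁₀(96.493/50.6)
    = 0.21081 × 0.28035 = 0.0591 m

S_c ≈ 0.0591 m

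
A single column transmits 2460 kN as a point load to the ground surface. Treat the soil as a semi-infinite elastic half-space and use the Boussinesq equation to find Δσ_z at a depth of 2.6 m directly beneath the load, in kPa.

Boussinesq vertical stress below a point load on an elastic half-space:
Δσ_z = 3P/(2πz²) · [1 + (r/z)²]^(−5/2)
r/z = 0/2.6 = 0; [1+(r/z)²]^(−5/2) = 1.
Δσ_z = 3×2460/(2π×2.6²) × 1 = 173.75 × 1 = 173.8 kPa

Δσ_z ≈ 174 kPa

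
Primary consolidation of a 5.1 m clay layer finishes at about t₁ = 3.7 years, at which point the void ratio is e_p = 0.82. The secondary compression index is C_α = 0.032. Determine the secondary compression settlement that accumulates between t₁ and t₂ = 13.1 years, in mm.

Secondary compression: S_s = C_α·H/(1+e_p)·log₁₀(t₂/t₁)
S_s = 0.032×5.1/(1+0.82)×log₁₀(13.1/3.7)
    = 0.08967 × 0.5491 = 0.04924 m

S_s ≈ 49.2 mm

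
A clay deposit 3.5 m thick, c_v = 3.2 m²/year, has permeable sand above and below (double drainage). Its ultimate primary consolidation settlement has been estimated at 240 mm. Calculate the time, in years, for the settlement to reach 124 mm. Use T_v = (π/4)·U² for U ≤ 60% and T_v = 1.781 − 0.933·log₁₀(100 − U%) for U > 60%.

Drainage path length: H_d = H/2 = 1.75 m (double drainage).
U = S(t)/S_ult = 124/240 = 0.5167.
U ≤ 60%: T_v = (π/4)·U² = (π/4)×0.51667² = 0.20966.
t = T_v·H_d²/c_v = 0.20966×1.75²/3.2 = 0.2007 years.

t ≈ 0.201 years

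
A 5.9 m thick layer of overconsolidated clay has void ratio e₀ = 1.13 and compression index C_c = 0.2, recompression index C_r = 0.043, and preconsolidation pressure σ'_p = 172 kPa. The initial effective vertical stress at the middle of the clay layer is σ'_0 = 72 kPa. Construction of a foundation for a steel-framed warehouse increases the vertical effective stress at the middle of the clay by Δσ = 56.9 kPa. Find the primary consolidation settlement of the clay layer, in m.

S_c ≈ 0.0301 m

Final effective stress: σ'_f = 72 + 56.9 = 128.9 kPa.
σ'_f = 128.9 ≤ σ'_p = 172 kPa, so the clay remains overconsolidated and only the recompression index applies:
S_c = C_r·H/(1+e₀)·log₁₀(σ'_f/σ'_0) = 0.043×5.9/2.13×log₁₀(128.9/72)
    = 0.11911 × 0.25292 = 0.03013 m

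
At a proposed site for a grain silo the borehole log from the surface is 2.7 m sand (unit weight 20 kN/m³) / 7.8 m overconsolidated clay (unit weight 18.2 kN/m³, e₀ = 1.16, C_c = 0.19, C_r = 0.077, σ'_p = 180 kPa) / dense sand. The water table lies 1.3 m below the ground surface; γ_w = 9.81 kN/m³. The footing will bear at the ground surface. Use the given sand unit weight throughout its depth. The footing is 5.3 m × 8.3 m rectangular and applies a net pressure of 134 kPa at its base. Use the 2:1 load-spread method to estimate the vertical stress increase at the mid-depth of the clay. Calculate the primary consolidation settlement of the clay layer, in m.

Mid-depth of clay below the ground surface: z = 2.7 + 7.8/2 = 6.6 m.
Total vertical stress at mid-clay: σ_v = 20×2.7 + 18.2×3.9 = 124.98 kPa.
Pore pressure: u = 9.81×(6.6 − 1.3) = 51.993 kPa.
Initial effective stress: σ'_0 = σ_v − u = 124.98 − 51.993 = 72.987 kPa.
Stress increase at mid-clay by the 2:1 spreading method:
Δσ = qBL/((B+z)(L+z)) = 134×5.3×8.3/((5.3+6.6)(8.3+6.6)) = 33.245 kPa
Final effective stress: σ'_f = 72.987 + 33.245 = 106.23 kPa.
σ'_f = 106.23 ≤ σ'_p = 180 kPa, so the clay remains overconsolidated and only the recompression index applies:
S_c = C_r·H/(1+e₀)·log₁₀(σ'_f/σ'_0) = 0.077×7.8/2.16×log₁₀(106.23/72.987)
    = 0.27805 × 0.163 = 0.04532 m

S_c ≈ 0.0453 m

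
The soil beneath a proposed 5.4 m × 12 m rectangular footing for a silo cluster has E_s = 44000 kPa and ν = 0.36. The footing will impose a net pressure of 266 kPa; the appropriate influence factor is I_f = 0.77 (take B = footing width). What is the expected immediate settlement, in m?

Immediate (elastic) settlement: S_e = q·B·(1−ν²)/E_s · I_f.
S_e = 266 × 5.4 × (1 − 0.36²) / 44000 × 0.77
    = 266 × 5.4 × 0.8704 / 44000 × 0.77
    = 0.02188 m

S_e ≈ 0.0219 m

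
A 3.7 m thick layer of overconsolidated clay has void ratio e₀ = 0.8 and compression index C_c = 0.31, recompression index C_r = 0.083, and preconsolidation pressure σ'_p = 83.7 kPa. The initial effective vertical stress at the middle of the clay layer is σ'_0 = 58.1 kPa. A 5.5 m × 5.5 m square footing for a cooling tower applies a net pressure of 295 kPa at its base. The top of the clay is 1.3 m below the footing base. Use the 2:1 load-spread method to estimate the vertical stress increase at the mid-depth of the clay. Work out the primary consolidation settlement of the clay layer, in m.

S_c ≈ 0.235 m

Mid-depth of clay below the footing base: z = 1.3 + 3.7/2 = 3.15 m.
Stress increase at mid-clay by the 2:1 spreading method:
Δσ = qBL/((B+z)(L+z)) = 295×5.5×5.5/((5.5+3.15)(5.5+3.15)) = 119.27 kPa
Final effective stress: σ'_f = 58.1 + 119.27 = 177.37 kPa.
σ'_f = 177.37 > σ'_p = 83.7 kPa, so the stress path crosses the preconsolidation pressure — recompression up to σ'_p, then virgin compression beyond:
S_c = H/(1+e₀)·[C_r·log₁₀(σ'_p/σ'_0) + C_c·log₁₀(σ'_f/σ'_p)]
    = 3.7/1.8 × [0.083×log₁₀(83.7/58.1) + 0.31×log₁₀(177.37/83.7)]
    = 2.0556 × [0.01316 + 0.10111] = 0.2349 m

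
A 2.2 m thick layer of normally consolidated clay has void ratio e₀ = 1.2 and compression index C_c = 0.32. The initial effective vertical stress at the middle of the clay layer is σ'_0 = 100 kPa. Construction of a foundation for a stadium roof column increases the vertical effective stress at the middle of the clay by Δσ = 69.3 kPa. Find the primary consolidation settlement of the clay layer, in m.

S_c ≈ 0.0732 m

Final effective stress: σ'_f = σ'_0 + Δσ = 100 + 69.3 = 169.3 kPa.
Normally consolidated clay, so the full stress increment lies on the virgin compression line:
S_c = C_c·H/(1+e₀)·log₁₀(σ'_f/σ'_0) = 0.32×2.2/(1+1.2)×log₁₀(169.3/100)
    = 0.32 × 0.22866 = 0.07317 m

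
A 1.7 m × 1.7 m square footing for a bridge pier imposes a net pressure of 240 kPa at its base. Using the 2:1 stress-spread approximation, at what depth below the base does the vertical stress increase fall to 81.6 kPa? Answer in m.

z ≈ 1.22 m

2:1 spreading — at depth z the loaded area has grown by z in each plan dimension:
qB²/(B+z)² = Δσ_z ⇒ z = B(√(q/Δσ_z) − 1) = 1.7×(√(240/81.6) − 1) = 1.215 m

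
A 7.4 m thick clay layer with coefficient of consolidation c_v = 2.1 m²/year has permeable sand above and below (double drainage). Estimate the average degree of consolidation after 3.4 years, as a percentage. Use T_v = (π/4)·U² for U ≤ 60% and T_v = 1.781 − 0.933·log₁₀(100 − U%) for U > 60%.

Drainage path length: H_d = H/2 = 3.7 m (double drainage).
T_v = c_v·t/H_d² = 2.1×3.4/3.7² = 0.52155.
T_v = 0.52155 corresponds to the U > 60% branch:
U = 1 − 10^((1.781 − T_v)/0.933)/100 = 0.7762

U ≈ 77.6 %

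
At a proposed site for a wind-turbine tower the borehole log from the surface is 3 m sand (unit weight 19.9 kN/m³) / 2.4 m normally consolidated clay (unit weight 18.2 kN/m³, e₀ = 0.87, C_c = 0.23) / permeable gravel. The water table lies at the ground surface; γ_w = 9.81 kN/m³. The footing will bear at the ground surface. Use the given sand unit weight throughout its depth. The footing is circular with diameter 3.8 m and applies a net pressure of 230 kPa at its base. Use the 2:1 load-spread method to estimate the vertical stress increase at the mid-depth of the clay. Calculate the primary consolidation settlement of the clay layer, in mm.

S_c ≈ 106 mm

Mid-depth of clay below the ground surface: z = 3 + 2.4/2 = 4.2 m.
Total vertical stress at mid-clay: σ_v = 19.9×3 + 18.2×1.2 = 81.54 kPa.
Pore pressure: u = 9.81×(4.2 − 0) = 41.202 kPa.
Initial effective stress: σ'_0 = σ_v − u = 81.54 − 41.202 = 40.338 kPa.
Stress increase at mid-clay by the 2:1 spreading method:
Δσ ≈ qD²/(D+z)² = 230×3.8²/(3.8+4.2)² = 51.894 kPa
Final effective stress: σ'_f = σ'_0 + Δσ = 40.338 + 51.894 = 92.232 kPa.
Normally consolidated clay, so the full stress increment lies on the virgin compression line:
S_c = C_c·H/(1+e₀)·log₁₀(σ'_f/σ'_0) = 0.23×2.4/(1+0.87)×log₁₀(92.232/40.338)
    = 0.29519 × 0.35917 = 0.106 m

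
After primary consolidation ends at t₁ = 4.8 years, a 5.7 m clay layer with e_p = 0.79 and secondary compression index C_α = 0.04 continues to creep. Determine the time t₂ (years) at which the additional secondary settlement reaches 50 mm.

t₂ ≈ 11.9 years

S_s = C_α·H/(1+e_p)·log₁₀(t₂/t₁) ⇒ log₁₀(t₂/t₁) = S_s·(1+e_p)/(C_α·H).
log₁₀(t₂/t₁) = 0.05 × (1+0.79) / (0.04×5.7) = 0.3925
t₂ = t₁ × 10^0.3925 = 4.8 × 2.469 = 11.85 years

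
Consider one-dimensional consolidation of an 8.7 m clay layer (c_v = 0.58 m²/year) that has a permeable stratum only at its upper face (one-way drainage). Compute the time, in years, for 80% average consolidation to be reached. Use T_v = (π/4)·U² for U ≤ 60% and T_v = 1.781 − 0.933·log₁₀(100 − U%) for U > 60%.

Drainage path length: H_d = H = 8.7 m (single drainage).
U > 60%: T_v = 1.781 − 0.933·log₁₀(100 − 80) = 0.56714.
t = T_v·H_d²/c_v = 0.56714×8.7²/0.58 = 74.01 years.

t ≈ 74 years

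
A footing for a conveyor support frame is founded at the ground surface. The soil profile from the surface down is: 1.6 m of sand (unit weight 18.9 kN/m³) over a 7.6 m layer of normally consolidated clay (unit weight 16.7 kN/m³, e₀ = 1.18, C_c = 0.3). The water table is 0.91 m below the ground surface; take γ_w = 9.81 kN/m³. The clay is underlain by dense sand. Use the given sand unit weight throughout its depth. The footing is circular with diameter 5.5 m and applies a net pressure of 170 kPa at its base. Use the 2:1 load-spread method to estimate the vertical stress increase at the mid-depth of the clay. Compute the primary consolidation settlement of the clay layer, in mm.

S_c ≈ 285 mm

Mid-depth of clay below the ground surface: z = 1.6 + 7.6/2 = 5.4 m.
Total vertical stress at mid-clay: σ_v = 18.9×1.6 + 16.7×3.8 = 93.7 kPa.
Pore pressure: u = 9.81×(5.4 − 0.91) = 44.047 kPa.
Initial effective stress: σ'_0 = σ_v − u = 93.7 − 44.047 = 49.653 kPa.
Stress increase at mid-clay by the 2:1 spreading method:
Δσ ≈ qD²/(D+z)² = 170×5.5²/(5.5+5.4)² = 43.283 kPa
Final effective stress: σ'_f = σ'_0 + Δσ = 49.653 + 43.283 = 92.936 kPa.
Normally consolidated clay, so the full stress increment lies on the virgin compression line:
S_c = C_c·H/(1+e₀)·log₁₀(σ'_f/σ'_0) = 0.3×7.6/(1+1.18)×log₁₀(92.936/49.653)
    = 1.0459 × 0.27224 = 0.2847 m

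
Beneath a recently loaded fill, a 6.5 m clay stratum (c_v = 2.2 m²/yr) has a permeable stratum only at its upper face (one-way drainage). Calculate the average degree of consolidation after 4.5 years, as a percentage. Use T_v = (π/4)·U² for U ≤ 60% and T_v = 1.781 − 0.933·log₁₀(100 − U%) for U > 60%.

Drainage path length: H_d = H = 6.5 m (single drainage).
T_v = c_v·t/H_d² = 2.2×4.5/6.5² = 0.23432.
T_v = 0.23432 corresponds to the U ≤ 60% branch:
U = √(4T_v/π) = 0.5462

U ≈ 54.6 %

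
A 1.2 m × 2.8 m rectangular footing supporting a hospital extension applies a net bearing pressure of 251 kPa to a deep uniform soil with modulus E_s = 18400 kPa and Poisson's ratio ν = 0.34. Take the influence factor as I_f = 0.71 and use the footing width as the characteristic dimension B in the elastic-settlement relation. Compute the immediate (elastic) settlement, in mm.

S_e ≈ 10.3 mm

Immediate (elastic) settlement: S_e = q·B·(1−ν²)/E_s · I_f.
S_e = 251 × 1.2 × (1 − 0.34²) / 18400 × 0.71
    = 251 × 1.2 × 0.8844 / 18400 × 0.71
    = 0.01028 m = 10.28 mm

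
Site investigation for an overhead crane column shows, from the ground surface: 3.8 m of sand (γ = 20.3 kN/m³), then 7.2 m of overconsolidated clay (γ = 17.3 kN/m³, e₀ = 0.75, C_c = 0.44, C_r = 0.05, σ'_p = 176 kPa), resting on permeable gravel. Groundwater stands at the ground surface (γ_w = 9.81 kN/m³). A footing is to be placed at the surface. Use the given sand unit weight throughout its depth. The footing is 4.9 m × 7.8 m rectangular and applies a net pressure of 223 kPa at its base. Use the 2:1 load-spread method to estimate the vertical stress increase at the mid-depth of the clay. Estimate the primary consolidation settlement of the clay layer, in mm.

Mid-depth of clay below the ground surface: z = 3.8 + 7.2/2 = 7.4 m.
Total vertical stress at mid-clay: σ_v = 20.3×3.8 + 17.3×3.6 = 139.42 kPa.
Pore pressure: u = 9.81×(7.4 − 0) = 72.594 kPa.
Initial effective stress: σ'_0 = σ_v − u = 139.42 − 72.594 = 66.826 kPa.
Stress increase at mid-clay by the 2:1 spreading method:
Δσ = qBL/((B+z)(L+z)) = 223×4.9×7.8/((4.9+7.4)(7.8+7.4)) = 45.588 kPa
Final effective stress: σ'_f = 66.826 + 45.588 = 112.41 kPa.
σ'_f = 112.41 ≤ σ'_p = 176 kPa, so the clay remains overconsolidated and only the recompression index applies:
S_c = C_r·H/(1+e₀)·log₁₀(σ'_f/σ'_0) = 0.05×7.2/1.75×log₁₀(112.41/66.826)
    = 0.20572 × 0.22586 = 0.04646 m

S_c ≈ 46.5 mm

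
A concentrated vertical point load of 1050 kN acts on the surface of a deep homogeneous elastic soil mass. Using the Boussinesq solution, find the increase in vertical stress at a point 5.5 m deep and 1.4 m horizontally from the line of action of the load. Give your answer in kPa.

Δσ_z ≈ 14.2 kPa

Boussinesq vertical stress below a point load on an elastic half-space:
Δσ_z = 3P/(2πz²) · [1 + (r/z)²]^(−5/2)
r/z = 1.4/5.5 = 0.25455; [1+(r/z)²]^(−5/2) = 0.85475.
Δσ_z = 3×1050/(2π×5.5²) × 0.85475 = 16.573 × 0.85475 = 14.17 kPa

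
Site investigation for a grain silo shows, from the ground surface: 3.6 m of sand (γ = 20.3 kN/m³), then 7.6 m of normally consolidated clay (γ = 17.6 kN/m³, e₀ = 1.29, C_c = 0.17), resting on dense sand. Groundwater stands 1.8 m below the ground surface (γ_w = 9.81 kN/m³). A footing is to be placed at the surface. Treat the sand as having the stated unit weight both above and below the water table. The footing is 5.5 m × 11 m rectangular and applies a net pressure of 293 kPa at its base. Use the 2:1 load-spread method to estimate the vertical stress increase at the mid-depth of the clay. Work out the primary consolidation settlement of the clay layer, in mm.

S_c ≈ 154 mm

Mid-depth of clay below the ground surface: z = 3.6 + 7.6/2 = 7.4 m.
Total vertical stress at mid-clay: σ_v = 20.3×3.6 + 17.6×3.8 = 139.96 kPa.
Pore pressure: u = 9.81×(7.4 − 1.8) = 54.936 kPa.
Initial effective stress: σ'_0 = σ_v − u = 139.96 − 54.936 = 85.024 kPa.
Stress increase at mid-clay by the 2:1 spreading method:
Δσ = qBL/((B+z)(L+z)) = 293×5.5×11/((5.5+7.4)(11+7.4)) = 74.682 kPa
Final effective stress: σ'_f = σ'_0 + Δσ = 85.024 + 74.682 = 159.71 kPa.
Normally consolidated clay, so the full stress increment lies on the virgin compression line:
S_c = C_c·H/(1+e₀)·log₁₀(σ'_f/σ'_0) = 0.17×7.6/(1+1.29)×log₁₀(159.71/85.024)
    = 0.56419 × 0.27379 = 0.1545 m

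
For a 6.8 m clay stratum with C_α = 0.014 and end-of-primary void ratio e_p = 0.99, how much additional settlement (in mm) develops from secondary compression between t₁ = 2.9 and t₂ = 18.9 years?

S_s ≈ 38.9 mm

Secondary compression: S_s = C_α·H/(1+e_p)·log₁₀(t₂/t₁)
S_s = 0.014×6.8/(1+0.99)×log₁₀(18.9/2.9)
    = 0.04784 × 0.8141 = 0.03894 m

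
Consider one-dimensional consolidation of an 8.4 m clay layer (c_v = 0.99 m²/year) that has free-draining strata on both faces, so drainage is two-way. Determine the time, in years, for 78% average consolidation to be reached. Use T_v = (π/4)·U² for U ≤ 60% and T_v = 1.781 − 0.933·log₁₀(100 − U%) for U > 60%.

Drainage path length: H_d = H/2 = 4.2 m (double drainage).
U > 60%: T_v = 1.781 − 0.933·log₁₀(100 − 78) = 0.52852.
t = T_v·H_d²/c_v = 0.52852×4.2²/0.99 = 9.417 years.

t ≈ 9.42 years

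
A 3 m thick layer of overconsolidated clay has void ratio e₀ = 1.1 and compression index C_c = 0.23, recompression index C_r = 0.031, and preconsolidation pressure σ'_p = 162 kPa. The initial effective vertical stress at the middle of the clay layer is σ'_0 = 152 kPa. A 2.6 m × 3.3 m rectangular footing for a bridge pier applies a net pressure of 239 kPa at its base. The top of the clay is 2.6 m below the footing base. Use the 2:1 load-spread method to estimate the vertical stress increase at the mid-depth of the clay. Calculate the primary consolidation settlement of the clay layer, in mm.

Mid-depth of clay below the footing base: z = 2.6 + 3/2 = 4.1 m.
Stress increase at mid-clay by the 2:1 spreading method:
Δσ = qBL/((B+z)(L+z)) = 239×2.6×3.3/((2.6+4.1)(3.3+4.1)) = 41.36 kPa
Final effective stress: σ'_f = 152 + 41.36 = 193.36 kPa.
σ'_f = 193.36 > σ'_p = 162 kPa, so the stress path crosses the preconsolidation pressure — recompression up to σ'_p, then virgin compression beyond:
S_c = H/(1+e₀)·[C_r·log₁₀(σ'_p/σ'_0) + C_c·log₁₀(σ'_f/σ'_p)]
    = 3/2.1 × [0.031×log₁₀(162/152) + 0.23×log₁₀(193.36/162)]
    = 1.4286 × [0.00085781 + 0.017676] = 0.02648 m

S_c ≈ 26.5 mm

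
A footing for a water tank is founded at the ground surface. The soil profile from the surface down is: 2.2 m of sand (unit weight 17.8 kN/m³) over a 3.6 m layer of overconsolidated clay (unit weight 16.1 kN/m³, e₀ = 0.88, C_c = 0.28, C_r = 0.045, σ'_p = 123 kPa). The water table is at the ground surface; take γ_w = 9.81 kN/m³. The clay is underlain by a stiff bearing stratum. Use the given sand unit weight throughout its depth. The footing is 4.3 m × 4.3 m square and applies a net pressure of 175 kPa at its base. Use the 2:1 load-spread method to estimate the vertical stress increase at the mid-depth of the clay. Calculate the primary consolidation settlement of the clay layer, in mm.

S_c ≈ 36.1 mm

Mid-depth of clay below the ground surface: z = 2.2 + 3.6/2 = 4 m.
Total vertical stress at mid-clay: σ_v = 17.8×2.2 + 16.1×1.8 = 68.14 kPa.
Pore pressure: u = 9.81×(4 − 0) = 39.24 kPa.
Initial effective stress: σ'_0 = σ_v − u = 68.14 − 39.24 = 28.9 kPa.
Stress increase at mid-clay by the 2:1 spreading method:
Δσ = qBL/((B+z)(L+z)) = 175×4.3×4.3/((4.3+4)(4.3+4)) = 46.97 kPa
Final effective stress: σ'_f = 28.9 + 46.97 = 75.87 kPa.
σ'_f = 75.87 ≤ σ'_p = 123 kPa, so the clay remains overconsolidated and only the recompression index applies:
S_c = C_r·H/(1+e₀)·log₁₀(σ'_f/σ'_0) = 0.045×3.6/1.88×log₁₀(75.87/28.9)
    = 0.08617 × 0.41917 = 0.03612 m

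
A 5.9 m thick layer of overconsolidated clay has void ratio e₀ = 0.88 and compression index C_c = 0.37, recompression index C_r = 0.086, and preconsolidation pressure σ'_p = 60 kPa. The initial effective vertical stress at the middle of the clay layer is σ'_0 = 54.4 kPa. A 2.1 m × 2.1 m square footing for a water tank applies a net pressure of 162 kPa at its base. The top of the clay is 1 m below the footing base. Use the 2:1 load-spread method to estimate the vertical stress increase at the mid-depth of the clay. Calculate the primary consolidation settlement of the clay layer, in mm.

Mid-depth of clay below the footing base: z = 1 + 5.9/2 = 3.95 m.
Stress increase at mid-clay by the 2:1 spreading method:
Δσ = qBL/((B+z)(L+z)) = 162×2.1×2.1/((2.1+3.95)(2.1+3.95)) = 19.518 kPa
Final effective stress: σ'_f = 54.4 + 19.518 = 73.918 kPa.
σ'_f = 73.918 > σ'_p = 60 kPa, so the stress path crosses the preconsolidation pressure — recompression up to σ'_p, then virgin compression beyond:
S_c = H/(1+e₀)·[C_r·log₁₀(σ'_p/σ'_0) + C_c·log₁₀(σ'_f/σ'_p)]
    = 5.9/1.88 × [0.086×log₁₀(60/54.4) + 0.37×log₁₀(73.918/60)]
    = 3.1383 × [0.0036595 + 0.033522] = 0.1167 m

S_c ≈ 117 mm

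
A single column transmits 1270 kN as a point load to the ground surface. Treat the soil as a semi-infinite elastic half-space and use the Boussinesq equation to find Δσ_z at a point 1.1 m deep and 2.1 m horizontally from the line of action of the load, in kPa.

Boussinesq vertical stress below a point load on an elastic half-space:
Δσ_z = 3P/(2πz²) · [1 + (r/z)²]^(−5/2)
r/z = 2.1/1.1 = 1.9091; [1+(r/z)²]^(−5/2) = 0.021509.
Δσ_z = 3×1270/(2π×1.1²) × 0.021509 = 501.14 × 0.021509 = 10.78 kPa

Δσ_z ≈ 10.8 kPa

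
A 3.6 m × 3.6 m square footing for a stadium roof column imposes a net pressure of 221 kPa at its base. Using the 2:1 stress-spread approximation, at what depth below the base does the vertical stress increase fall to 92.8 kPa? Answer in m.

z ≈ 1.96 m

2:1 spreading — at depth z the loaded area has grown by z in each plan dimension:
qB²/(B+z)² = Δσ_z ⇒ z = B(√(q/Δσ_z) − 1) = 3.6×(√(221/92.8) − 1) = 1.956 m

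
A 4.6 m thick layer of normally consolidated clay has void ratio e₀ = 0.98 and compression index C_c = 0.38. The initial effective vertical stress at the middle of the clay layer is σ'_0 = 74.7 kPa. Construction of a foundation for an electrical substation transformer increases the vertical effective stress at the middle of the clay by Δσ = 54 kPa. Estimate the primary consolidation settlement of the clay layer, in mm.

Final effective stress: σ'_f = σ'_0 + Δσ = 74.7 + 54 = 128.7 kPa.
Normally consolidated clay, so the full stress increment lies on the virgin compression line:
S_c = C_c·H/(1+e₀)·log₁₀(σ'_f/σ'_0) = 0.38×4.6/(1+0.98)×log₁₀(128.7/74.7)
    = 0.88283 × 0.23626 = 0.2086 m

S_c ≈ 209 mm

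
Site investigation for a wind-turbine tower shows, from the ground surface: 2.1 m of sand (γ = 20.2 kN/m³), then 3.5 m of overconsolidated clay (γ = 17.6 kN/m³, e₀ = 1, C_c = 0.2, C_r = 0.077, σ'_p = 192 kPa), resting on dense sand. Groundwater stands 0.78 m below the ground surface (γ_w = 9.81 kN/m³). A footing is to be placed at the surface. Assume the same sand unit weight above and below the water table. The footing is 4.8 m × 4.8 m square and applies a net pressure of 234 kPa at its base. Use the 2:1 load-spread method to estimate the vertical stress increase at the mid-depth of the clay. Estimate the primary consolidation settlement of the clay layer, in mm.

Mid-depth of clay below the ground surface: z = 2.1 + 3.5/2 = 3.85 m.
Total vertical stress at mid-clay: σ_v = 20.2×2.1 + 17.6×1.75 = 73.22 kPa.
Pore pressure: u = 9.81×(3.85 − 0.78) = 30.117 kPa.
Initial effective stress: σ'_0 = σ_v − u = 73.22 − 30.117 = 43.103 kPa.
Stress increase at mid-clay by the 2:1 spreading method:
Δσ = qBL/((B+z)(L+z)) = 234×4.8×4.8/((4.8+3.85)(4.8+3.85)) = 72.055 kPa
Final effective stress: σ'_f = 43.103 + 72.055 = 115.16 kPa.
σ'_f = 115.16 ≤ σ'_p = 192 kPa, so the clay remains overconsolidated and only the recompression index applies:
S_c = C_r·H/(1+e₀)·log₁₀(σ'_f/σ'_0) = 0.077×3.5/2×log₁₀(115.16/43.103)
    = 0.13475 × 0.42679 = 0.05751 m

S_c ≈ 57.5 mm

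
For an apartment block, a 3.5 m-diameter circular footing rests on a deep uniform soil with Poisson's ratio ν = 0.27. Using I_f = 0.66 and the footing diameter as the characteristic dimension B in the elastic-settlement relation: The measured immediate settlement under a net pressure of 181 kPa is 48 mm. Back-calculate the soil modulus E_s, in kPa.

S_e = q·B·(1−ν²)/E_s · I_f  ⇒  E_s = q·B·(1−ν²)·I_f / S_e.
E_s = 181 × 3.5 × 0.9271 × 0.66 / 0.048 = 8076 kPa

E_s ≈ 8080 kPa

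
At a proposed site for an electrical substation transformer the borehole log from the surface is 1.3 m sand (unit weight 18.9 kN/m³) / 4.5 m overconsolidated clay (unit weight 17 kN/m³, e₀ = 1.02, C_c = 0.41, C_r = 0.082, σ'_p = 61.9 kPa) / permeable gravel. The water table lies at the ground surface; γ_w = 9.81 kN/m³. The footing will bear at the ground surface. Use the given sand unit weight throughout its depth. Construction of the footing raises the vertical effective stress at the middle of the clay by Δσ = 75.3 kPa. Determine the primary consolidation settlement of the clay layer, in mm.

S_c ≈ 266 mm

Mid-depth of clay below the ground surface: z = 1.3 + 4.5/2 = 3.55 m.
Total vertical stress at mid-clay: σ_v = 18.9×1.3 + 17×2.25 = 62.82 kPa.
Pore pressure: u = 9.81×(3.55 − 0) = 34.825 kPa.
Initial effective stress: σ'_0 = σ_v − u = 62.82 − 34.825 = 27.995 kPa.
Final effective stress: σ'_f = 27.995 + 75.3 = 103.3 kPa.
σ'_f = 103.3 > σ'_p = 61.9 kPa, so the stress path crosses the preconsolidation pressure — recompression up to σ'_p, then virgin compression beyond:
S_c = H/(1+e₀)·[C_r·log₁₀(σ'_p/σ'_0) + C_c·log₁₀(σ'_f/σ'_p)]
    = 4.5/2.02 × [0.082×log₁₀(61.9/27.995) + 0.41×log₁₀(103.3/61.9)]
    = 2.2277 × [0.028258 + 0.091188] = 0.2661 m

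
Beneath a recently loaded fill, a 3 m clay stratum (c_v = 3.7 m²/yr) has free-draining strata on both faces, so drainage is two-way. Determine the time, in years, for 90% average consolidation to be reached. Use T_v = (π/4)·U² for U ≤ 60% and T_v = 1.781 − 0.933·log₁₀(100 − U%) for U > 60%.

Drainage path length: H_d = H/2 = 1.5 m (double drainage).
U > 60%: T_v = 1.781 − 0.933·log₁₀(100 − 90) = 0.848.
t = T_v·H_d²/c_v = 0.848×1.5²/3.7 = 0.5157 years.

t ≈ 0.516 years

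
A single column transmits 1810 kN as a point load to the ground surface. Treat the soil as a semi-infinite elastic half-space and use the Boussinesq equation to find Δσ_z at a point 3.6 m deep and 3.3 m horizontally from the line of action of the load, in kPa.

Boussinesq vertical stress below a point load on an elastic half-space:
Δσ_z = 3P/(2πz²) · [1 + (r/z)²]^(−5/2)
r/z = 3.3/3.6 = 0.91667; [1+(r/z)²]^(−5/2) = 0.21767.
Δσ_z = 3×1810/(2π×3.6²) × 0.21767 = 66.683 × 0.21767 = 14.51 kPa

Δσ_z ≈ 14.5 kPa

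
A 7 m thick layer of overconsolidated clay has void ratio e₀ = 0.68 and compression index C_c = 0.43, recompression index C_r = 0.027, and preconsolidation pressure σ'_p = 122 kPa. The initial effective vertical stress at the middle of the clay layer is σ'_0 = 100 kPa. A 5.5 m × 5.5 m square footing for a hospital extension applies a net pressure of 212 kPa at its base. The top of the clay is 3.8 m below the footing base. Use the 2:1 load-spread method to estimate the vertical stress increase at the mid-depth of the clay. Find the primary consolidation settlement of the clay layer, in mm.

Mid-depth of clay below the footing base: z = 3.8 + 7/2 = 7.3 m.
Stress increase at mid-clay by the 2:1 spreading method:
Δσ = qBL/((B+z)(L+z)) = 212×5.5×5.5/((5.5+7.3)(5.5+7.3)) = 39.142 kPa
Final effective stress: σ'_f = 100 + 39.142 = 139.14 kPa.
σ'_f = 139.14 > σ'_p = 122 kPa, so the stress path crosses the preconsolidation pressure — recompression up to σ'_p, then virgin compression beyond:
S_c = H/(1+e₀)·[C_r·log₁₀(σ'_p/σ'_0) + C_c·log₁₀(σ'_f/σ'_p)]
    = 7/1.68 × [0.027×log₁₀(122/100) + 0.43×log₁₀(139.14/122)]
    = 4.1667 × [0.0023317 + 0.02455] = 0.112 m

S_c ≈ 112 mm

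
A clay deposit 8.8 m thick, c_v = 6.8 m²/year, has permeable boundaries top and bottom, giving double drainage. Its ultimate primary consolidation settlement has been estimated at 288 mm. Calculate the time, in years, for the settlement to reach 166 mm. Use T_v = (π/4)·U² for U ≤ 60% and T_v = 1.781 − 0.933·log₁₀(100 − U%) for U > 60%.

t ≈ 0.743 years

Drainage path length: H_d = H/2 = 4.4 m (double drainage).
U = S(t)/S_ult = 166/288 = 0.5764.
U ≤ 60%: T_v = (π/4)·U² = (π/4)×0.57639² = 0.26093.
t = T_v·H_d²/c_v = 0.26093×4.4²/6.8 = 0.7429 years.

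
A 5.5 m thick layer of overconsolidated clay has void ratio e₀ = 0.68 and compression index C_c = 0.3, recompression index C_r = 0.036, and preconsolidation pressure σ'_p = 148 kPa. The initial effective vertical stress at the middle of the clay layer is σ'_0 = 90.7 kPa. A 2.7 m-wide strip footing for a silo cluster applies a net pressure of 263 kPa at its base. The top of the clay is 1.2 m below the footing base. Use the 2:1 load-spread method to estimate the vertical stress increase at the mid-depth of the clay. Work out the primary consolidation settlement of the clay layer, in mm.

Mid-depth of clay below the footing base: z = 1.2 + 5.5/2 = 3.95 m.
Stress increase at mid-clay by the 2:1 spreading method:
Δσ = qB/(B+z) = 263×2.7/(2.7+3.95) = 106.78 kPa
Final effective stress: σ'_f = 90.7 + 106.78 = 197.48 kPa.
σ'_f = 197.48 > σ'_p = 148 kPa, so the stress path crosses the preconsolidation pressure — recompression up to σ'_p, then virgin compression beyond:
S_c = H/(1+e₀)·[C_r·log₁₀(σ'_p/σ'_0) + C_c·log₁₀(σ'_f/σ'_p)]
    = 5.5/1.68 × [0.036×log₁₀(148/90.7) + 0.3×log₁₀(197.48/148)]
    = 3.2738 × [0.0076556 + 0.037578] = 0.1481 m

S_c ≈ 148 mm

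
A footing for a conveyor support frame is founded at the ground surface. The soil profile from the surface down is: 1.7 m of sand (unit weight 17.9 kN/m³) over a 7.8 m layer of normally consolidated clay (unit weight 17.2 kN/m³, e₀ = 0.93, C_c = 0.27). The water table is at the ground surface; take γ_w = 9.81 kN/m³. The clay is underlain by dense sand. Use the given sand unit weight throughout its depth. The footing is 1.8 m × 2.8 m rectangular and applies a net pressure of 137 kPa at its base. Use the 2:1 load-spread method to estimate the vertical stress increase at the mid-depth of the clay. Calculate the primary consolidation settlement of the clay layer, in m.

S_c ≈ 0.11 m

Mid-depth of clay below the ground surface: z = 1.7 + 7.8/2 = 5.6 m.
Total vertical stress at mid-clay: σ_v = 17.9×1.7 + 17.2×3.9 = 97.51 kPa.
Pore pressure: u = 9.81×(5.6 − 0) = 54.936 kPa.
Initial effective stress: σ'_0 = σ_v − u = 97.51 − 54.936 = 42.574 kPa.
Stress increase at mid-clay by the 2:1 spreading method:
Δσ = qBL/((B+z)(L+z)) = 137×1.8×2.8/((1.8+5.6)(2.8+5.6)) = 11.108 kPa
Final effective stress: σ'_f = σ'_0 + Δσ = 42.574 + 11.108 = 53.682 kPa.
Normally consolidated clay, so the full stress increment lies on the virgin compression line:
S_c = C_c·H/(1+e₀)·log₁₀(σ'_f/σ'_0) = 0.27×7.8/(1+0.93)×log₁₀(53.682/42.574)
    = 1.0912 × 0.10068 = 0.1099 m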